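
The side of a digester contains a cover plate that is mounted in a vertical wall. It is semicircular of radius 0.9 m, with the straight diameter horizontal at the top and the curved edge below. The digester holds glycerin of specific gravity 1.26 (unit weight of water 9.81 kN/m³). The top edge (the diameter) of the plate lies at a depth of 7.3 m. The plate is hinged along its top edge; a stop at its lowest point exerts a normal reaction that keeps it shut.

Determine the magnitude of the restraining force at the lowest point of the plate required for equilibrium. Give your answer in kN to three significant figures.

P ≈ 52.3 kN

γ = 1.26 × 9.81 = 12.3606 kN/m³.
The centroid of a semicircle lies 4r/(3π) = 0.381972 m from the diameter, here below the top edge, so the centroid depth is h_c = 7.3 + 0.381972 = 7.68197 m.
A = πr²/2 = π × 0.9²/2 = 1.27235 m².
Resultant F = γ·h_c·A = 12.3606 × 7.68197 × 1.27235 = 120.814 kN.
I_c = (π/8 − 8/(9π))·r⁴ = 0.109757 × 0.9⁴ = 0.0720116 m⁴.
Centre of pressure: y_p = y_c + I_c/(y_c·A) = 7.68197 + 0.0720116/(7.68197 × 1.27235) = 7.68197 + 0.00736755 = 7.68934 m along the plane.
The resultant acts 0.381972 + 0.00736755 = 0.38934 m (along the plate) below the hinge at the top edge, so the moment about the hinge is M = F × 0.38934 = 120.814 × 0.38934 = 47.0377 kN·m.
A normal force at the bottom, 0.9 m from the hinge, must supply this moment: P = 47.0377/0.9 = 52.2641 kN.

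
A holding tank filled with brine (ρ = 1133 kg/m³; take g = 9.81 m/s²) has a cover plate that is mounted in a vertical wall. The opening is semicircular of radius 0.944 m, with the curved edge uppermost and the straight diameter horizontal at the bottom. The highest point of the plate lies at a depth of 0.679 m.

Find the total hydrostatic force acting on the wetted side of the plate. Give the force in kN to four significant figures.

γ = ρg = 1133 × 9.81 / 1000 = 11.11473 kN/m³.
The centroid lies 4r/(3π) = 0.400646 m above the diameter, so r − 4r/(3π) = 0.944 − 0.400646 = 0.543354 m below the topmost point, so the centroid depth is h_c = 0.679 + 0.543354 = 1.22235 m.
A = πr²/2 = π × 0.944²/2 = 1.39979 m².
Resultant F = γ·h_c·A = 11.11473 × 1.22235 × 1.39979 = 19.0177 kN.

F ≈ 19.02 kN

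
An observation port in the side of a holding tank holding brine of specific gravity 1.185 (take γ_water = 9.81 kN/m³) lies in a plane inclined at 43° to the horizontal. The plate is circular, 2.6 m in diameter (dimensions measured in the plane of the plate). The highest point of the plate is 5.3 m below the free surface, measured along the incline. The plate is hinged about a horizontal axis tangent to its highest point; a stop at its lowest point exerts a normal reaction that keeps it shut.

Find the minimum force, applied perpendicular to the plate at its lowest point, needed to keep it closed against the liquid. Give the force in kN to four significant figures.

P ≈ 145.7 kN

γ = 1.185 × 9.81 = 11.62485 kN/m³.
Let θ = 43° be the plate's angle to the horizontal; measure y along the incline from where the plane meets the free surface. Vertical depth h = y·sinθ with sinθ = 0.681998.
The centroid is at the centre, 1.3 m below the top of the plate, so y_c = 5.3 + 1.3 = 6.6 m and h_c = 6.6 × 0.681998 = 4.50119 m.
A = π(1.3)² = 5.30929 m².
Resultant F = γ·h_c·A = 11.62485 × 4.50119 × 5.30929 = 277.812 kN.
I_c = πr⁴/4 = π × 1.3⁴/4 = 2.24318 m⁴.
Centre of pressure: y_p = y_c + I_c/(y_c·A) = 6.6 + 2.24318/(6.6 × 5.30929) = 6.6 + 0.0640153 = 6.66402 m along the plane.
The resultant acts 1.3 + 0.0640153 = 1.36402 m (along the plate) below the hinge at the top edge, so the moment about the hinge is M = F × 1.36402 = 277.812 × 1.36402 = 378.941 kN·m.
A normal force at the bottom, 2.6 m from the hinge, must supply this moment: P = 378.941/2.6 = 145.747 kN.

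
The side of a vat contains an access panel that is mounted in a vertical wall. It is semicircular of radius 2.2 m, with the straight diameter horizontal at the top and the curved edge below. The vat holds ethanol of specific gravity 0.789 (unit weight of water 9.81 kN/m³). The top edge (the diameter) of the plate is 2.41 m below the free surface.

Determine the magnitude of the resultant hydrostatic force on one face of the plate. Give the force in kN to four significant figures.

F ≈ 196.8 kN

γ = 0.789 × 9.81 = 7.74009 kN/m³.
The centroid of a semicircle lies 4r/(3π) = 0.933709 m from the diameter, here below the top edge, so the centroid depth is h_c = 2.41 + 0.933709 = 3.34371 m.
A = πr²/2 = π × 2.2²/2 = 7.60265 m².
Resultant F = γ·h_c·A = 7.74009 × 3.34371 × 7.60265 = 196.761 kN.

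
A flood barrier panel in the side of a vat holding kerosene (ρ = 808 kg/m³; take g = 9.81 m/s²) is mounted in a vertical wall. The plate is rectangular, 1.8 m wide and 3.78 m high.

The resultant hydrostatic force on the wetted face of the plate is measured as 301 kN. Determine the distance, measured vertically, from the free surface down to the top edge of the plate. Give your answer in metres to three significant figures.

d_top ≈ 3.69 m

γ = ρg = 808 × 9.81 / 1000 = 7.92648 kN/m³.
A = 1.8 × 3.78 = 6.804 m².
From F = γ·h_c·A, the centroid depth is h_c = 301/(7.92648 × 6.804) = 5.58113 m.
The centroid lies 3.78/2 = 1.89 m below the top edge, so the top edge sits at h_top = 5.58113 − 1.89 = 3.69113 m below the surface.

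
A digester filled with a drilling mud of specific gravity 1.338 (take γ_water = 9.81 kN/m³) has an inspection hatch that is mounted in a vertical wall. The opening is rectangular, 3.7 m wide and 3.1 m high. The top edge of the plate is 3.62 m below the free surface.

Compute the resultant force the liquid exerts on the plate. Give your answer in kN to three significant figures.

γ = 1.338 × 9.81 = 13.12578 kN/m³.
The centroid lies 3.1/2 = 1.55 m below the top edge, so the centroid depth is h_c = 3.62 + 1.55 = 5.17 m.
A = 3.7 × 3.1 = 11.47 m².
Resultant F = γ·h_c·A = 13.12578 × 5.17 × 11.47 = 778.357 kN.

F ≈ 778 kN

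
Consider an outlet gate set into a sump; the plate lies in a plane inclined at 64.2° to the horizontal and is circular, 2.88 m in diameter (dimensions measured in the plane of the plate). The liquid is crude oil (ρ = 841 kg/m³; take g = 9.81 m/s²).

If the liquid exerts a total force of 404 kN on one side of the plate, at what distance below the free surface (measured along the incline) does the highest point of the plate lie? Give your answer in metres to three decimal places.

y_top ≈ 6.909 m

γ = ρg = 841 × 9.81 / 1000 = 8.25021 kN/m³.
A = π(1.44)² = 6.51441 m².
From F = γ·h_c·A, the centroid depth is h_c = 404/(8.25021 × 6.51441) = 7.51694 m.
Let θ = 64.2° be the plate's angle to the horizontal; measure y along the incline from where the plane meets the free surface. Vertical depth h = y·sinθ with sinθ = 0.900319.
Along the incline, y_c = h_c/sinθ = 7.51694/0.900319 = 8.3492 m.
The centroid is at the centre, 1.44 m below the top of the plate, so the highest point sits at y_top = 8.3492 − 1.44 = 6.9092 m along the incline.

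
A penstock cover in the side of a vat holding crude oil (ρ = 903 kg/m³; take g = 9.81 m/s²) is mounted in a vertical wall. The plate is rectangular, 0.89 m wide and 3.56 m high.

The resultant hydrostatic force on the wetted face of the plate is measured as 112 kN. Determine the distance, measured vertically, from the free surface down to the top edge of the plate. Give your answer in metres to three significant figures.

d_top ≈ 2.21 m

γ = ρg = 903 × 9.81 / 1000 = 8.85843 kN/m³.
A = 0.89 × 3.56 = 3.1684 m².
From F = γ·h_c·A, the centroid depth is h_c = 112/(8.85843 × 3.1684) = 3.99044 m.
The centroid lies 3.56/2 = 1.78 m below the top edge, so the top edge sits at h_top = 3.99044 − 1.78 = 2.21044 m below the surface.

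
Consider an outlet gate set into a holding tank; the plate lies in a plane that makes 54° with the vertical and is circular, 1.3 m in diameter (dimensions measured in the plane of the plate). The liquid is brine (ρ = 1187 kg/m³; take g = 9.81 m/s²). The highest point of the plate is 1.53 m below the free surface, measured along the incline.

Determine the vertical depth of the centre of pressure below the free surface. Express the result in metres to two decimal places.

h_p = 1.31 m

γ = ρg = 1187 × 9.81 / 1000 = 11.64447 kN/m³.
The plate makes 54° with the vertical, i.e. θ = 90° − 54° = 36° to the horizontal. Measuring y along the incline from the free-surface line, vertical depth h = y·sinθ with sinθ = 0.587785.
The centroid is at the centre, 0.65 m below the top of the plate, so y_c = 1.53 + 0.65 = 2.18 m and h_c = 2.18 × 0.587785 = 1.28137 m.
A = π(0.65)² = 1.32732 m².
Resultant F = γ·h_c·A = 11.64447 × 1.28137 × 1.32732 = 19.8048 kN.
I_c = πr⁴/4 = π × 0.65⁴/4 = 0.140198 m⁴.
Centre of pressure: y_p = y_c + I_c/(y_c·A) = 2.18 + 0.140198/(2.18 × 1.32732) = 2.18 + 0.0484518 = 2.22845 m along the plane.
Vertically, h_p = y_p·sinθ = 2.22845 × 0.587785 = 1.30985 m.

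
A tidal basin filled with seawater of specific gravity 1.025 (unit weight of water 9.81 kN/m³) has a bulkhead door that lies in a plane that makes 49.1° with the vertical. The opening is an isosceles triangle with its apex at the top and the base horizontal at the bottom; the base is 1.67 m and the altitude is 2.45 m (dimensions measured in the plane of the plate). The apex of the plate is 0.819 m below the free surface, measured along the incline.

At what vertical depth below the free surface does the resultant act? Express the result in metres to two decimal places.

h_p = 1.69 m

γ = 1.025 × 9.81 = 10.05525 kN/m³.
The plate makes 49.1° with the vertical, i.e. θ = 90° − 49.1° = 40.9° to the horizontal. Measuring y along the incline from the free-surface line, vertical depth h = y·sinθ with sinθ = 0.654741.
With the apex up, the centroid sits 2h/3 = 2 × 2.45/3 = 1.63333 m below the apex, so y_c = 0.819 + 1.63333 = 2.45233 m and h_c = 2.45233 × 0.654741 = 1.60564 m.
A = ½ × 1.67 × 2.45 = 2.04575 m².
Resultant F = γ·h_c·A = 10.05525 × 1.60564 × 2.04575 = 33.0289 kN.
I_c = b·h³/36 = 1.67 × 2.45³/36 = 0.682201 m⁴.
Centre of pressure: y_p = y_c + I_c/(y_c·A) = 2.45233 + 0.682201/(2.45233 × 2.04575) = 2.45233 + 0.135982 = 2.58831 m along the plane.
Vertically, h_p = y_p·sinθ = 2.58831 × 0.654741 = 1.69467 m.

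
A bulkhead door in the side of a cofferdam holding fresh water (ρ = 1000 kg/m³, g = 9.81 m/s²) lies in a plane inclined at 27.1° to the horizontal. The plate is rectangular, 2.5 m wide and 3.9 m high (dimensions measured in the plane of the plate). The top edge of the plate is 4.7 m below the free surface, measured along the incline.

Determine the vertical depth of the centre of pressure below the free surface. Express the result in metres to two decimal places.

h_p = 3.12 m

γ = ρg = 1000 × 9.81 = 9810 N/m³ = 9.81 kN/m³.
Let θ = 27.1° be the plate's angle to the horizontal; measure y along the incline from where the plane meets the free surface. Vertical depth h = y·sinθ with sinθ = 0.455545.
The centroid lies 3.9/2 = 1.95 m below the top edge, so y_c = 4.7 + 1.95 = 6.65 m and h_c = 6.65 × 0.455545 = 3.02937 m.
A = 2.5 × 3.9 = 9.75 m².
Resultant F = γ·h_c·A = 9.81 × 3.02937 × 9.75 = 289.752 kN.
I_c = b·h³/12 = 2.5 × 3.9³/12 = 12.3581 m⁴.
Centre of pressure: y_p = y_c + I_c/(y_c·A) = 6.65 + 12.3581/(6.65 × 9.75) = 6.65 + 0.190601 = 6.8406 m along the plane.
Vertically, h_p = y_p·sinθ = 6.8406 × 0.455545 = 3.1162 m.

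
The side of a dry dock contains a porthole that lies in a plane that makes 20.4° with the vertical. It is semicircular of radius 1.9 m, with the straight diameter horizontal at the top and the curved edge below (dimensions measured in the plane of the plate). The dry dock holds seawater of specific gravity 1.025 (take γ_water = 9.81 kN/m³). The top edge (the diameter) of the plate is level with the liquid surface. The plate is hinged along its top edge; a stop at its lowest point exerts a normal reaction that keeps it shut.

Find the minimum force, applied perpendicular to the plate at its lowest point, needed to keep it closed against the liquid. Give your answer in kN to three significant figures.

γ = 1.025 × 9.81 = 10.05525 kN/m³.
The plate makes 20.4° with the vertical, i.e. θ = 90° − 20.4° = 69.6° to the horizontal. Measuring y along the incline from the free-surface line, vertical depth h = y·sinθ with sinθ = 0.937282.
The centroid of a semicircle lies 4r/(3π) = 0.806385 m from the diameter, here below the top edge, so y_c = 0.806385 m and h_c = 0.806385 × 0.937282 = 0.75581 m.
A = πr²/2 = π × 1.9²/2 = 5.67057 m².
Resultant F = γ·h_c·A = 10.05525 × 0.75581 × 5.67057 = 43.0955 kN.
I_c = (π/8 − 8/(9π))·r⁴ = 0.109757 × 1.9⁴ = 1.43036 m⁴.
Centre of pressure: y_p = y_c + I_c/(y_c·A) = 0.806385 + 1.43036/(0.806385 × 5.67057) = 0.806385 + 0.312807 = 1.11919 m along the plane.
The resultant acts 0.806385 + 0.312807 = 1.11919 m (along the plate) below the hinge at the top edge, so the moment about the hinge is M = F × 1.11919 = 43.0955 × 1.11919 = 48.2321 kN·m.
A normal force at the bottom, 1.9 m from the hinge, must supply this moment: P = 48.2321/1.9 = 25.3853 kN.

P ≈ 25.4 kN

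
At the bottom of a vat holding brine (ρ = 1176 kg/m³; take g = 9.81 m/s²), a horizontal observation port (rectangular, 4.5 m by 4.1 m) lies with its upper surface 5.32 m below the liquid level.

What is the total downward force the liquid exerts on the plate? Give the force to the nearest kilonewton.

F ≈ 1132 kN

γ = ρg = 1176 × 9.81 / 1000 = 11.53656 kN/m³.
The plate is horizontal, so pressure is uniform at p = γ·h = 11.53656 × 5.32 = 61.3745 kN/m².
A = 4.5 × 4.1 = 18.45 m².
F = p·A = 61.3745 × 18.45 = 1132.36 kN.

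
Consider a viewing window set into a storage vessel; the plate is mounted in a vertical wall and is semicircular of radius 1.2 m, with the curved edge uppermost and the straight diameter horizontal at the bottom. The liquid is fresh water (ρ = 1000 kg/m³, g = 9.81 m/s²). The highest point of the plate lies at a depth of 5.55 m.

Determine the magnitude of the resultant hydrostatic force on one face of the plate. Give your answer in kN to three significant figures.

γ = ρg = 1000 × 9.81 = 9810 N/m³ = 9.81 kN/m³.
The centroid lies 4r/(3π) = 0.509296 m above the diameter, so r − 4r/(3π) = 1.2 − 0.509296 = 0.690704 m below the topmost point, so the centroid depth is h_c = 5.55 + 0.690704 = 6.2407 m.
A = πr²/2 = π × 1.2²/2 = 2.26195 m².
Resultant F = γ·h_c·A = 9.81 × 6.2407 × 2.26195 = 138.479 kN.

F ≈ 138 kN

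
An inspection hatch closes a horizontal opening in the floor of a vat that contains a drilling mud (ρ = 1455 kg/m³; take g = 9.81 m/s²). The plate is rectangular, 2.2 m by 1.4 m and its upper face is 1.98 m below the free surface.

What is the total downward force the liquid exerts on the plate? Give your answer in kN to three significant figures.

F ≈ 87.0 kN

γ = ρg = 1455 × 9.81 / 1000 = 14.27355 kN/m³.
The plate is horizontal, so pressure is uniform at p = γ·h = 14.27355 × 1.98 = 28.2616 kN/m².
A = 2.2 × 1.4 = 3.08 m².
F = p·A = 28.2616 × 3.08 = 87.0457 kN.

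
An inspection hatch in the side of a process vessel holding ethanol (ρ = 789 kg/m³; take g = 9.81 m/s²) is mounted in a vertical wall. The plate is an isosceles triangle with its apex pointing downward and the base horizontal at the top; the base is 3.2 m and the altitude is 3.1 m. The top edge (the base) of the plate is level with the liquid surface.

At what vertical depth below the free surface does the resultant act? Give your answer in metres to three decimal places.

h_p = 1.550 m

γ = ρg = 789 × 9.81 / 1000 = 7.74009 kN/m³.
With the apex down, the centroid sits h/3 = 3.1/3 = 1.03333 m below the base (the top edge), so the centroid depth is h_c = 1.03333 m.
A = ½ × 3.2 × 3.1 = 4.96 m².
Resultant F = γ·h_c·A = 7.74009 × 1.03333 × 4.96 = 39.6704 kN.
I_c = b·h³/36 = 3.2 × 3.1³/36 = 2.64809 m⁴.
Centre of pressure: y_p = y_c + I_c/(y_c·A) = 1.03333 + 2.64809/(1.03333 × 4.96) = 1.03333 + 0.516669 = 1.55 m along the plane.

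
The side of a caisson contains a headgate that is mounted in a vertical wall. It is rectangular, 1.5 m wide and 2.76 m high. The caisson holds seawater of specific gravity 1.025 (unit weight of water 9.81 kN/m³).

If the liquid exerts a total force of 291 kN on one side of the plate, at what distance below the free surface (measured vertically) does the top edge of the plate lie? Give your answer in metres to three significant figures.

d_top ≈ 5.61 m

γ = 1.025 × 9.81 = 10.05525 kN/m³.
A = 1.5 × 2.76 = 4.14 m².
From F = γ·h_c·A, the centroid depth is h_c = 291/(10.05525 × 4.14) = 6.99036 m.
The centroid lies 2.76/2 = 1.38 m below the top edge, so the top edge sits at h_top = 6.99036 − 1.38 = 5.61036 m below the surface.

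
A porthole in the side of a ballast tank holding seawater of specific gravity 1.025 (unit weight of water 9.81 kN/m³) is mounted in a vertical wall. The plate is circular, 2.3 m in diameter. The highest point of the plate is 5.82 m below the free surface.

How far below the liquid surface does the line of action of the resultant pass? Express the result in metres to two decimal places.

h_p = 7.02 m

γ = 1.025 × 9.81 = 10.05525 kN/m³.
The centroid is at the centre, 1.15 m below the top of the plate, so the centroid depth is h_c = 5.82 + 1.15 = 6.97 m.
A = π(1.15)² = 4.15476 m².
Resultant F = γ·h_c·A = 10.05525 × 6.97 × 4.15476 = 291.187 kN.
I_c = πr⁴/4 = π × 1.15⁴/4 = 1.37367 m⁴.
Centre of pressure: y_p = y_c + I_c/(y_c·A) = 6.97 + 1.37367/(6.97 × 4.15476) = 6.97 + 0.0474355 = 7.01744 m along the plane.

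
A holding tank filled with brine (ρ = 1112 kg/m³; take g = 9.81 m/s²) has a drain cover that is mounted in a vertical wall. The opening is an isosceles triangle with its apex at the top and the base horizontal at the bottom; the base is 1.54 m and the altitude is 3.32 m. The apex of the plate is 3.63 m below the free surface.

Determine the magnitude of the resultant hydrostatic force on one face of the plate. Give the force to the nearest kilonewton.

F ≈ 163 kN

γ = ρg = 1112 × 9.81 / 1000 = 10.90872 kN/m³.
With the apex up, the centroid sits 2h/3 = 2 × 3.32/3 = 2.21333 m below the apex, so the centroid depth is h_c = 3.63 + 2.21333 = 5.84333 m.
A = ½ × 1.54 × 3.32 = 2.5564 m².
Resultant F = γ·h_c·A = 10.90872 × 5.84333 × 2.5564 = 162.953 kN.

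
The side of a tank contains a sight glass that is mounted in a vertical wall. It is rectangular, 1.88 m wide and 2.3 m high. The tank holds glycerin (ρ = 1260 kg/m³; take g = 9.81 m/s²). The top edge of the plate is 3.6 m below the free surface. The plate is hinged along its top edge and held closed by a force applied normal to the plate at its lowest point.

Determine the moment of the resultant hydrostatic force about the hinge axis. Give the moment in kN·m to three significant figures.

M ≈ 316 kN·m

γ = ρg = 1260 × 9.81 / 1000 = 12.3606 kN/m³.
The centroid lies 2.3/2 = 1.15 m below the top edge, so the centroid depth is h_c = 3.6 + 1.15 = 4.75 m.
A = 1.88 × 2.3 = 4.324 m².
Resultant F = γ·h_c·A = 12.3606 × 4.75 × 4.324 = 253.874 kN.
I_c = b·h³/12 = 1.88 × 2.3³/12 = 1.90616 m⁴.
Centre of pressure: y_p = y_c + I_c/(y_c·A) = 4.75 + 1.90616/(4.75 × 4.324) = 4.75 + 0.0928069 = 4.84281 m along the plane.
The resultant acts 1.15 + 0.0928069 = 1.24281 m (along the plate) below the hinge at the top edge, so the moment about the hinge is M = F × 1.24281 = 253.874 × 1.24281 = 315.517 kN·m.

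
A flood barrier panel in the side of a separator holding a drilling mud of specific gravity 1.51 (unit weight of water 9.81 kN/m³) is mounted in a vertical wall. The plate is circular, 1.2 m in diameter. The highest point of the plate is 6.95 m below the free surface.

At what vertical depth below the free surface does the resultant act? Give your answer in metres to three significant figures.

γ = 1.51 × 9.81 = 14.8131 kN/m³.
The centroid is at the centre, 0.6 m below the top of the plate, so the centroid depth is h_c = 6.95 + 0.6 = 7.55 m.
A = π(0.6)² = 1.13097 m².
Resultant F = γ·h_c·A = 14.8131 × 7.55 × 1.13097 = 126.486 kN.
I_c = πr⁴/4 = π × 0.6⁴/4 = 0.101788 m⁴.
Centre of pressure: y_p = y_c + I_c/(y_c·A) = 7.55 + 0.101788/(7.55 × 1.13097) = 7.55 + 0.0119206 = 7.56192 m along the plane.

h_p = 7.56 m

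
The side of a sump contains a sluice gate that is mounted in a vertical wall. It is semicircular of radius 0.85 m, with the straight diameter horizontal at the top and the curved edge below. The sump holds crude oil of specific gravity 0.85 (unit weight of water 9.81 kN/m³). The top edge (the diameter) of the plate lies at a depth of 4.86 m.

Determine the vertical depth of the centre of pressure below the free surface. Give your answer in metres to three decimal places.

h_p = 5.230 m

γ = 0.85 × 9.81 = 8.3385 kN/m³.
The centroid of a semicircle lies 4r/(3π) = 0.360751 m from the diameter, here below the top edge, so the centroid depth is h_c = 4.86 + 0.360751 = 5.22075 m.
A = πr²/2 = π × 0.85²/2 = 1.1349 m².
Resultant F = γ·h_c·A = 8.3385 × 5.22075 × 1.1349 = 49.4059 kN.
I_c = (π/8 − 8/(9π))·r⁴ = 0.109757 × 0.85⁴ = 0.0572938 m⁴.
Centre of pressure: y_p = y_c + I_c/(y_c·A) = 5.22075 + 0.0572938/(5.22075 × 1.1349) = 5.22075 + 0.00966979 = 5.23042 m along the plane.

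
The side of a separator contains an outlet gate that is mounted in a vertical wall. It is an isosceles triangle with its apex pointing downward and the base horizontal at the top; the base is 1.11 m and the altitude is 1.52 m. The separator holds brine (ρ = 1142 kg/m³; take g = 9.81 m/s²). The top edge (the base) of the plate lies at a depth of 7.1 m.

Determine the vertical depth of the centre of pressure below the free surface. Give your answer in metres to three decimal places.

γ = ρg = 1142 × 9.81 / 1000 = 11.20302 kN/m³.
With the apex down, the centroid sits h/3 = 1.52/3 = 0.506667 m below the base (the top edge), so the centroid depth is h_c = 7.1 + 0.506667 = 7.60667 m.
A = ½ × 1.11 × 1.52 = 0.8436 m².
Resultant F = γ·h_c·A = 11.20302 × 7.60667 × 0.8436 = 71.8896 kN.
I_c = b·h³/36 = 1.11 × 1.52³/36 = 0.108281 m⁴.
Centre of pressure: y_p = y_c + I_c/(y_c·A) = 7.60667 + 0.108281/(7.60667 × 0.8436) = 7.60667 + 0.0168741 = 7.62354 m along the plane.

h_p = 7.624 m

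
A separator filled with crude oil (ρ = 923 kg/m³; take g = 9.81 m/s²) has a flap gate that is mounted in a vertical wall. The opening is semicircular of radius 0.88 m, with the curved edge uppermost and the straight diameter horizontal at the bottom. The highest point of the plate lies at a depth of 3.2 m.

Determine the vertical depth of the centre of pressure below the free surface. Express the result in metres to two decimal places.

γ = ρg = 923 × 9.81 / 1000 = 9.05463 kN/m³.
The centroid lies 4r/(3π) = 0.373484 m above the diameter, so r − 4r/(3π) = 0.88 − 0.373484 = 0.506516 m below the topmost point, so the centroid depth is h_c = 3.2 + 0.506516 = 3.70652 m.
A = πr²/2 = π × 0.88²/2 = 1.21642 m².
Resultant F = γ·h_c·A = 9.05463 × 3.70652 × 1.21642 = 40.8245 kN.
I_c = (π/8 − 8/(9π))·r⁴ = 0.109757 × 0.88⁴ = 0.0658208 m⁴.
Centre of pressure: y_p = y_c + I_c/(y_c·A) = 3.70652 + 0.0658208/(3.70652 × 1.21642) = 3.70652 + 0.0145987 = 3.72112 m along the plane.

h_p = 3.72 m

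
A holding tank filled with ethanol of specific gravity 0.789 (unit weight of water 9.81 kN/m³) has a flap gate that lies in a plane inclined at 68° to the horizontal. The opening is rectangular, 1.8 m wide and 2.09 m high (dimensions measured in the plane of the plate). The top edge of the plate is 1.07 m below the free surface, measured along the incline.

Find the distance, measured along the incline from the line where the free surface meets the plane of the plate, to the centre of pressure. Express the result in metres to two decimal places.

γ = 0.789 × 9.81 = 7.74009 kN/m³.
Let θ = 68° be the plate's angle to the horizontal; measure y along the incline from where the plane meets the free surface. Vertical depth h = y·sinθ with sinθ = 0.927184.
The centroid lies 2.09/2 = 1.045 m below the top edge, so y_c = 1.07 + 1.045 = 2.115 m and h_c = 2.115 × 0.927184 = 1.96099 m.
A = 1.8 × 2.09 = 3.762 m².
Resultant F = γ·h_c·A = 7.74009 × 1.96099 × 3.762 = 57.1005 kN.
I_c = b·h³/12 = 1.8 × 2.09³/12 = 1.3694 m⁴.
Centre of pressure: y_p = y_c + I_c/(y_c·A) = 2.115 + 1.3694/(2.115 × 3.762) = 2.115 + 0.172108 = 2.28711 m along the plane.

y_p = 2.29 m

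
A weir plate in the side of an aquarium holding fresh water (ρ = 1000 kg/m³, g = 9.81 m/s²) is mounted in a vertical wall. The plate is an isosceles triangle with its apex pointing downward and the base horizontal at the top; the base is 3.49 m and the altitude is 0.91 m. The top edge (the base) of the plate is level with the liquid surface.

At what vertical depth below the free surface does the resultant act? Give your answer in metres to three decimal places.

γ = ρg = 1000 × 9.81 = 9810 N/m³ = 9.81 kN/m³.
With the apex down, the centroid sits h/3 = 0.91/3 = 0.303333 m below the base (the top edge), so the centroid depth is h_c = 0.303333 m.
A = ½ × 3.49 × 0.91 = 1.58795 m².
Resultant F = γ·h_c·A = 9.81 × 0.303333 × 1.58795 = 4.72526 kN.
I_c = b·h³/36 = 3.49 × 0.91³/36 = 0.0730545 m⁴.
Centre of pressure: y_p = y_c + I_c/(y_c·A) = 0.303333 + 0.0730545/(0.303333 × 1.58795) = 0.303333 + 0.151667 = 0.455 m along the plane.

h_p = 0.455 m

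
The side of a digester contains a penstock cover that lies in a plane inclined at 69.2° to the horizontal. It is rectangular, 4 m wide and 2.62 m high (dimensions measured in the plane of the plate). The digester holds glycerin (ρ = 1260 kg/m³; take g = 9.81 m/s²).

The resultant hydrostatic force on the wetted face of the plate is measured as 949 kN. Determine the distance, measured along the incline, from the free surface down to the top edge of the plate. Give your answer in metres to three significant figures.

y_top ≈ 6.53 m

γ = ρg = 1260 × 9.81 / 1000 = 12.3606 kN/m³.
A = 4 × 2.62 = 10.48 m².
From F = γ·h_c·A, the centroid depth is h_c = 949/(12.3606 × 10.48) = 7.32597 m.
Let θ = 69.2° be the plate's angle to the horizontal; measure y along the incline from where the plane meets the free surface. Vertical depth h = y·sinθ with sinθ = 0.934826.
Along the incline, y_c = h_c/sinθ = 7.32597/0.934826 = 7.83672 m.
The centroid lies 2.62/2 = 1.31 m below the top edge, so the top edge sits at y_top = 7.83672 − 1.31 = 6.52672 m along the incline.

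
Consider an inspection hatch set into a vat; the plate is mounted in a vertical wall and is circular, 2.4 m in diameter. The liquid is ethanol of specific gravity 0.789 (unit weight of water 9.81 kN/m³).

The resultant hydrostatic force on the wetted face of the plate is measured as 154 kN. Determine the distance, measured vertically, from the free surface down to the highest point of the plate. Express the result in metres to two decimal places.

d_top ≈ 3.20 m

γ = 0.789 × 9.81 = 7.74009 kN/m³.
A = π(1.2)² = 4.52389 m².
From F = γ·h_c·A, the centroid depth is h_c = 154/(7.74009 × 4.52389) = 4.39808 m.
The centroid is at the centre, 1.2 m below the top of the plate, so the highest point sits at h_top = 4.39808 − 1.2 = 3.19808 m below the surface.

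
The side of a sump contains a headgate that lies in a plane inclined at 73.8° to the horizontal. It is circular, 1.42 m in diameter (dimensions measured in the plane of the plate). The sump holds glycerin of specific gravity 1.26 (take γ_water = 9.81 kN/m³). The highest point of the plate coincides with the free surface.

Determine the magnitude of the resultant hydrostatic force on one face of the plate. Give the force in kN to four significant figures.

γ = 1.26 × 9.81 = 12.3606 kN/m³.
Let θ = 73.8° be the plate's angle to the horizontal; measure y along the incline from where the plane meets the free surface. Vertical depth h = y·sinθ with sinθ = 0.960294.
The centroid is at the centre, 0.71 m below the top of the plate, so y_c = 0.71 m and h_c = 0.71 × 0.960294 = 0.681809 m.
A = π(0.71)² = 1.58368 m².
Resultant F = γ·h_c·A = 12.3606 × 0.681809 × 1.58368 = 13.3466 kN.

F ≈ 13.35 kN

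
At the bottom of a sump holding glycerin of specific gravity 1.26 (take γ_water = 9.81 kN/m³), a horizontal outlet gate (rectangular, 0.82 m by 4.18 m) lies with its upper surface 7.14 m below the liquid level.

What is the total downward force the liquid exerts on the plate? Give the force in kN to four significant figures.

γ = 1.26 × 9.81 = 12.3606 kN/m³.
The plate is horizontal, so pressure is uniform at p = γ·h = 12.3606 × 7.14 = 88.2547 kN/m².
A = 0.82 × 4.18 = 3.4276 m².
F = p·A = 88.2547 × 3.4276 = 302.502 kN.

F ≈ 302.5 kN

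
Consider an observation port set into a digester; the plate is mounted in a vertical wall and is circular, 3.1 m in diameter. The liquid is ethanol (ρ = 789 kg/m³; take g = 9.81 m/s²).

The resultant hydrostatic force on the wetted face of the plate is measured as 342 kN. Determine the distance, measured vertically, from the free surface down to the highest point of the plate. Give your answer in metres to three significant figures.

γ = ρg = 789 × 9.81 / 1000 = 7.74009 kN/m³.
A = π(1.55)² = 7.54768 m².
From F = γ·h_c·A, the centroid depth is h_c = 342/(7.74009 × 7.54768) = 5.85419 m.
The centroid is at the centre, 1.55 m below the top of the plate, so the highest point sits at h_top = 5.85419 − 1.55 = 4.30419 m below the surface.

d_top ≈ 4.30 m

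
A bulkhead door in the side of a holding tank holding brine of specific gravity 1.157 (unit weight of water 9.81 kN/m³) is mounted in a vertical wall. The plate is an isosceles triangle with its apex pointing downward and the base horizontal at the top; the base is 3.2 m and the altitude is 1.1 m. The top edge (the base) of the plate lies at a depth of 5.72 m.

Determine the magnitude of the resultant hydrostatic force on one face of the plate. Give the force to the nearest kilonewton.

γ = 1.157 × 9.81 = 11.35017 kN/m³.
With the apex down, the centroid sits h/3 = 1.1/3 = 0.366667 m below the base (the top edge), so the centroid depth is h_c = 5.72 + 0.366667 = 6.08667 m.
A = ½ × 3.2 × 1.1 = 1.76 m².
Resultant F = γ·h_c·A = 11.35017 × 6.08667 × 1.76 = 121.589 kN.

F ≈ 122 kN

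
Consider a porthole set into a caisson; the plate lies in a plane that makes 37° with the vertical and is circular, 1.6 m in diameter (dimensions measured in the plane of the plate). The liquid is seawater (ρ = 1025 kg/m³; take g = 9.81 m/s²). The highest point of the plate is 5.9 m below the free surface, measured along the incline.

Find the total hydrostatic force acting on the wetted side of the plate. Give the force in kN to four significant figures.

F ≈ 108.2 kN

γ = ρg = 1025 × 9.81 / 1000 = 10.05525 kN/m³.
The plate makes 37° with the vertical, i.e. θ = 90° − 37° = 53° to the horizontal. Measuring y along the incline from the free-surface line, vertical depth h = y·sinθ with sinθ = 0.798636.
The centroid is at the centre, 0.8 m below the top of the plate, so y_c = 5.9 + 0.8 = 6.7 m and h_c = 6.7 × 0.798636 = 5.35086 m.
A = π(0.8)² = 2.01062 m².
Resultant F = γ·h_c·A = 10.05525 × 5.35086 × 2.01062 = 108.18 kN.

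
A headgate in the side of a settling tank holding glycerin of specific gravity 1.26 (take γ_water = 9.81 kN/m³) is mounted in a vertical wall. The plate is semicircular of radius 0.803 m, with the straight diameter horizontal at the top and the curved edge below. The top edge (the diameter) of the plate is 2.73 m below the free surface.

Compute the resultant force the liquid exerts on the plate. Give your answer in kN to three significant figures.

γ = 1.26 × 9.81 = 12.3606 kN/m³.
The centroid of a semicircle lies 4r/(3π) = 0.340804 m from the diameter, here below the top edge, so the centroid depth is h_c = 2.73 + 0.340804 = 3.0708 m.
A = πr²/2 = π × 0.803²/2 = 1.01286 m².
Resultant F = γ·h_c·A = 12.3606 × 3.0708 × 1.01286 = 38.4451 kN.

F ≈ 38.4 kN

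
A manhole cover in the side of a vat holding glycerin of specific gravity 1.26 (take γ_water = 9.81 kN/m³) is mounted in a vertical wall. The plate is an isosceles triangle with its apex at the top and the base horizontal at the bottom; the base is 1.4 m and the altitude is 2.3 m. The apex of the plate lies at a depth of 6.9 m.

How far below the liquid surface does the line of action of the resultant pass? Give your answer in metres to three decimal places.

γ = 1.26 × 9.81 = 12.3606 kN/m³.
With the apex up, the centroid sits 2h/3 = 2 × 2.3/3 = 1.53333 m below the apex, so the centroid depth is h_c = 6.9 + 1.53333 = 8.43333 m.
A = ½ × 1.4 × 2.3 = 1.61 m².
Resultant F = γ·h_c·A = 12.3606 × 8.43333 × 1.61 = 167.828 kN.
I_c = b·h³/36 = 1.4 × 2.3³/36 = 0.473161 m⁴.
Centre of pressure: y_p = y_c + I_c/(y_c·A) = 8.43333 + 0.473161/(8.43333 × 1.61) = 8.43333 + 0.0348485 = 8.46818 m along the plane.

h_p = 8.468 m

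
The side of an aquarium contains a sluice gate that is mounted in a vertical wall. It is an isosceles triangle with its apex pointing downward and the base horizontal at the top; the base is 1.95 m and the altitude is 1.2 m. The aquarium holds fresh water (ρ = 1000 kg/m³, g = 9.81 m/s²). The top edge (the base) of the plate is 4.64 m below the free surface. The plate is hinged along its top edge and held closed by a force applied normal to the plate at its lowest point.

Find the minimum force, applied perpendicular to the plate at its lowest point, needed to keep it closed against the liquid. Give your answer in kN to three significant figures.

P ≈ 20.0 kN

γ = ρg = 1000 × 9.81 = 9810 N/m³ = 9.81 kN/m³.
With the apex down, the centroid sits h/3 = 1.2/3 = 0.4 m below the base (the top edge), so the centroid depth is h_c = 4.64 + 0.4 = 5.04 m.
A = ½ × 1.95 × 1.2 = 1.17 m².
Resultant F = γ·h_c·A = 9.81 × 5.04 × 1.17 = 57.8476 kN.
I_c = b·h³/36 = 1.95 × 1.2³/36 = 0.0936 m⁴.
Centre of pressure: y_p = y_c + I_c/(y_c·A) = 5.04 + 0.0936/(5.04 × 1.17) = 5.04 + 0.015873 = 5.05587 m along the plane.
The resultant acts 0.4 + 0.015873 = 0.415873 m (along the plate) below the hinge at the top edge, so the moment about the hinge is M = F × 0.415873 = 57.8476 × 0.415873 = 24.0573 kN·m.
A normal force at the bottom, 1.2 m from the hinge, must supply this moment: P = 24.0573/1.2 = 20.0478 kN.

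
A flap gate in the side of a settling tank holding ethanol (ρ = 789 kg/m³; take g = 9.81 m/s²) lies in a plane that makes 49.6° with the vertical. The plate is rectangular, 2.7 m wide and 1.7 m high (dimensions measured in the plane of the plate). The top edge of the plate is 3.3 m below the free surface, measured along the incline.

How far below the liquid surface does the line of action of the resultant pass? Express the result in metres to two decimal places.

h_p = 2.73 m

γ = ρg = 789 × 9.81 / 1000 = 7.74009 kN/m³.
The plate makes 49.6° with the vertical, i.e. θ = 90° − 49.6° = 40.4° to the horizontal. Measuring y along the incline from the free-surface line, vertical depth h = y·sinθ with sinθ = 0.648120.
The centroid lies 1.7/2 = 0.85 m below the top edge, so y_c = 3.3 + 0.85 = 4.15 m and h_c = 4.15 × 0.648120 = 2.6897 m.
A = 2.7 × 1.7 = 4.59 m².
Resultant F = γ·h_c·A = 7.74009 × 2.6897 × 4.59 = 95.557 kN.
I_c = b·h³/12 = 2.7 × 1.7³/12 = 1.10542 m⁴.
Centre of pressure: y_p = y_c + I_c/(y_c·A) = 4.15 + 1.10542/(4.15 × 4.59) = 4.15 + 0.0580319 = 4.20803 m along the plane.
Vertically, h_p = y_p·sinθ = 4.20803 × 0.648120 = 2.72731 m.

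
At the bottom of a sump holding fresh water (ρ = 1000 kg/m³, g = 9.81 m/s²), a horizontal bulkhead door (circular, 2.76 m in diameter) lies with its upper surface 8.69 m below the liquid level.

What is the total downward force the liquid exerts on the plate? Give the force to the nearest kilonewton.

F ≈ 510 kN

γ = ρg = 1000 × 9.81 = 9810 N/m³ = 9.81 kN/m³.
The plate is horizontal, so pressure is uniform at p = γ·h = 9.81 × 8.69 = 85.2489 kN/m².
A = π(1.38)² = 5.98285 m².
F = p·A = 85.2489 × 5.98285 = 510.031 kN.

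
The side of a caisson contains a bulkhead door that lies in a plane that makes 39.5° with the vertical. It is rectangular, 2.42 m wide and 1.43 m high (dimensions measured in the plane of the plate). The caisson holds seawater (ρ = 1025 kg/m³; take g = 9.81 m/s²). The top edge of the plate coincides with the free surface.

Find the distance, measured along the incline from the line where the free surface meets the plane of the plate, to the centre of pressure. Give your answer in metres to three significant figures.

y_p = 0.953 m

γ = ρg = 1025 × 9.81 / 1000 = 10.05525 kN/m³.
The plate makes 39.5° with the vertical, i.e. θ = 90° − 39.5° = 50.5° to the horizontal. Measuring y along the incline from the free-surface line, vertical depth h = y·sinθ with sinθ = 0.771625.
The centroid lies 1.43/2 = 0.715 m below the top edge, so y_c = 0.715 m and h_c = 0.715 × 0.771625 = 0.551712 m.
A = 2.42 × 1.43 = 3.4606 m².
Resultant F = γ·h_c·A = 10.05525 × 0.551712 × 3.4606 = 19.198 kN.
I_c = b·h³/12 = 2.42 × 1.43³/12 = 0.589715 m⁴.
Centre of pressure: y_p = y_c + I_c/(y_c·A) = 0.715 + 0.589715/(0.715 × 3.4606) = 0.715 + 0.238333 = 0.953333 m along the plane.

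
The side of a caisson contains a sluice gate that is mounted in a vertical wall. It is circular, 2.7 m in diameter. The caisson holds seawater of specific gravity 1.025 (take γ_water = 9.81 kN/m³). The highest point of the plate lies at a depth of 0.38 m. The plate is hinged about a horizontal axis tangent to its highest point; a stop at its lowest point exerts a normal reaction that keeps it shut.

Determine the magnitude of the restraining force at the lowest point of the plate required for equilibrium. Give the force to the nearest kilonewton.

γ = 1.025 × 9.81 = 10.05525 kN/m³.
The centroid is at the centre, 1.35 m below the top of the plate, so the centroid depth is h_c = 0.38 + 1.35 = 1.73 m.
A = π(1.35)² = 5.72555 m².
Resultant F = γ·h_c·A = 10.05525 × 1.73 × 5.72555 = 99.5993 kN.
I_c = πr⁴/4 = π × 1.35⁴/4 = 2.6087 m⁴.
Centre of pressure: y_p = y_c + I_c/(y_c·A) = 1.73 + 2.6087/(1.73 × 5.72555) = 1.73 + 0.263367 = 1.99337 m along the plane.
The resultant acts 1.35 + 0.263367 = 1.61337 m (along the plate) below the hinge at the top edge, so the moment about the hinge is M = F × 1.61337 = 99.5993 × 1.61337 = 160.691 kN·m.
A normal force at the bottom, 2.7 m from the hinge, must supply this moment: P = 160.691/2.7 = 59.5152 kN.

P ≈ 60 kN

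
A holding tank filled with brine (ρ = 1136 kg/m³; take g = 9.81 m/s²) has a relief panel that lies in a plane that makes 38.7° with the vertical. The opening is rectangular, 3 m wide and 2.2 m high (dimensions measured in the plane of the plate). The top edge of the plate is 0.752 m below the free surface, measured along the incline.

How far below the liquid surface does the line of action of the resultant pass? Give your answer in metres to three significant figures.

γ = ρg = 1136 × 9.81 / 1000 = 11.14416 kN/m³.
The plate makes 38.7° with the vertical, i.e. θ = 90° − 38.7° = 51.3° to the horizontal. Measuring y along the incline from the free-surface line, vertical depth h = y·sinθ with sinθ = 0.780430.
The centroid lies 2.2/2 = 1.1 m below the top edge, so y_c = 0.752 + 1.1 = 1.852 m and h_c = 1.852 × 0.780430 = 1.44536 m.
A = 3 × 2.2 = 6.6 m².
Resultant F = γ·h_c·A = 11.14416 × 1.44536 × 6.6 = 106.308 kN.
I_c = b·h³/12 = 3 × 2.2³/12 = 2.662 m⁴.
Centre of pressure: y_p = y_c + I_c/(y_c·A) = 1.852 + 2.662/(1.852 × 6.6) = 1.852 + 0.217783 = 2.06978 m along the plane.
Vertically, h_p = y_p·sinθ = 2.06978 × 0.780430 = 1.61532 m.

h_p = 1.62 m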